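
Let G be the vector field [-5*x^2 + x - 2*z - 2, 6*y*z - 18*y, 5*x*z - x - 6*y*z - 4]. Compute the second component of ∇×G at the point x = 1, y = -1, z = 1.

(∇×G)_2 = ∂G₁/∂z − ∂G₃/∂x
= -2 − (5*z - 1)
= -5*z - 1
At (1, -1, 1): -6.

-6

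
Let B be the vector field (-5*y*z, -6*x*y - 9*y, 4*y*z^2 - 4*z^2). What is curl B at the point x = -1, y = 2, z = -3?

(36, -10, -27)

(∇×B)₁ = ∂B₃/∂y − ∂B₂/∂z = 4*z^2
(∇×B)₂ = ∂B₁/∂z − ∂B₃/∂x = -5*y
(∇×B)₃ = ∂B₂/∂x − ∂B₁/∂y = -6*y + 5*z
∇×B = (4*z^2, -5*y, -6*y + 5*z)
At (-1, 2, -3): (36, -10, -27).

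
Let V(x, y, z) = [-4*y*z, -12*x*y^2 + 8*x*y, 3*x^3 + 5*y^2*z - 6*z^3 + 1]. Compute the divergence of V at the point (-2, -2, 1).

-110

∂V₁/∂x = 0
∂V₂/∂y = -24*x*y + 8*x
∂V₃/∂z = 5*y^2 - 18*z^2
∇·V = -24*x*y + 8*x + 5*y^2 - 18*z^2
At (-2, -2, 1): -110.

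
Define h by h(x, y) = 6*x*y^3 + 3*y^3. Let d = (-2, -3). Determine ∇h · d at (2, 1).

-147

∂h/∂x = 6*y^3
∂h/∂y = 18*x*y^2 + 9*y^2
∇h at (2, 1) = (6, 45)
∇h · d = (6)(-2) + (45)(-3) = -147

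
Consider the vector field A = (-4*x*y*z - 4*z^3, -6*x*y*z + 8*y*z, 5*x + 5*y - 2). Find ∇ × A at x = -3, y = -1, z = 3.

(∇×A)₁ = ∂A₃/∂y − ∂A₂/∂z = 6*x*y - 8*y + 5
(∇×A)₂ = ∂A₁/∂z − ∂A₃/∂x = -4*x*y - 12*z^2 - 5
(∇×A)₃ = ∂A₂/∂x − ∂A₁/∂y = 4*x*z - 6*y*z
∇×A = (6*x*y - 8*y + 5, -4*x*y - 12*z^2 - 5, 4*x*z - 6*y*z)
At (-3, -1, 3): (31, -125, -18).

(31, -125, -18)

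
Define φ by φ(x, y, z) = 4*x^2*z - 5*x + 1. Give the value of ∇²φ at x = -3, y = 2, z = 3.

24

∂²φ/∂x² = 8*z
∂²φ/∂y² = 0
∂²φ/∂z² = 0
∇²φ = 8*z
At (-3, 2, 3): 24.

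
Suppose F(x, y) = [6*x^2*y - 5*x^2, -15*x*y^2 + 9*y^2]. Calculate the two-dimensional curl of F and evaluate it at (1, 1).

∂F₂/∂x = -15*y^2
∂F₁/∂y = 6*x^2
Scalar curl = -6*x^2 - 15*y^2
At (1, 1): -21.

-21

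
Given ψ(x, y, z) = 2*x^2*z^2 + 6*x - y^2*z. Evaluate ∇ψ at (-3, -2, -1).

(-6, -4, -40)

∂ψ/∂x = 4*x*z^2 + 6
∂ψ/∂y = -2*y*z
∂ψ/∂z = 4*x^2*z - y^2
∇ψ = (4*x*z^2 + 6, -2*y*z, 4*x^2*z - y^2)
At (-3, -2, -1): (-6, -4, -40).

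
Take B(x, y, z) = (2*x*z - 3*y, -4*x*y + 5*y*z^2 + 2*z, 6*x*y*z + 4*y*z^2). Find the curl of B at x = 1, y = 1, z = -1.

(∇×B)₁ = ∂B₃/∂y − ∂B₂/∂z = 6*x*z - 10*y*z + 4*z^2 - 2
(∇×B)₂ = ∂B₁/∂z − ∂B₃/∂x = 2*x - 6*y*z
(∇×B)₃ = ∂B₂/∂x − ∂B₁/∂y = -4*y + 3
∇×B = (6*x*z - 10*y*z + 4*z^2 - 2, 2*x - 6*y*z, -4*y + 3)
At (1, 1, -1): (6, 8, -1).

(6, 8, -1)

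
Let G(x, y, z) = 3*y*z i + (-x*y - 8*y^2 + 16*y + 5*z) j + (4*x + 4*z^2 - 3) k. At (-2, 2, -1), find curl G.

(-5, 2, 1)

(∇×G)₁ = ∂G₃/∂y − ∂G₂/∂z = -5
(∇×G)₂ = ∂G₁/∂z − ∂G₃/∂x = 3*y - 4
(∇×G)₃ = ∂G₂/∂x − ∂G₁/∂y = -y - 3*z
∇×G = (-5, 3*y - 4, -y - 3*z)
At (-2, 2, -1): (-5, 2, 1).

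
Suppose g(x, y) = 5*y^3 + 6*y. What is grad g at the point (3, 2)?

∂g/∂x = 0
∂g/∂y = 15*y^2 + 6
∇g = (0, 15*y^2 + 6)
At (3, 2): (0, 66).

(0, 66)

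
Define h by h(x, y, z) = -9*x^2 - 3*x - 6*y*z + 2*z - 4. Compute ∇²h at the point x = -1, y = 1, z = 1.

-18

∂²h/∂x² = -18
∂²h/∂y² = 0
∂²h/∂z² = 0
∇²h = -18
At (-1, 1, 1): -18.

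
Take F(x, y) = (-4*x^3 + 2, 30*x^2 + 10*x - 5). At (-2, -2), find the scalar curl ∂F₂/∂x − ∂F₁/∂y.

∂F₂/∂x = 60*x + 10
∂F₁/∂y = 0
Scalar curl = 60*x + 10
At (-2, -2): -110.

-110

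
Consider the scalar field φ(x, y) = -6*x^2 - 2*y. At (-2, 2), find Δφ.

-12

∂²φ/∂x² = -12
∂²φ/∂y² = 0
∇²φ = -12
At (-2, 2): -12.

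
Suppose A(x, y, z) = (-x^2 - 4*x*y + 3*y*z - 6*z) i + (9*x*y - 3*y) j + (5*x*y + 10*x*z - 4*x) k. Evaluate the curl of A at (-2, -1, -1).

(∇×A)₁ = ∂A₃/∂y − ∂A₂/∂z = 5*x
(∇×A)₂ = ∂A₁/∂z − ∂A₃/∂x = -2*y - 10*z - 2
(∇×A)₃ = ∂A₂/∂x − ∂A₁/∂y = 4*x + 9*y - 3*z
∇×A = (5*x, -2*y - 10*z - 2, 4*x + 9*y - 3*z)
At (-2, -1, -1): (-10, 10, -14).

(-10, 10, -14)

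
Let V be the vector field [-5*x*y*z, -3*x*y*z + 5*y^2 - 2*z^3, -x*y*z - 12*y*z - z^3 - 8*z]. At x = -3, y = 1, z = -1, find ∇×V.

(6, 14, 18)

(∇×V)₁ = ∂V₃/∂y − ∂V₂/∂z = 3*x*y - x*z + 6*z^2 - 12*z
(∇×V)₂ = ∂V₁/∂z − ∂V₃/∂x = -5*x*y + y*z
(∇×V)₃ = ∂V₂/∂x − ∂V₁/∂y = 5*x*z - 3*y*z
∇×V = (3*x*y - x*z + 6*z^2 - 12*z, -5*x*y + y*z, 5*x*z - 3*y*z)
At (-3, 1, -1): (6, 14, 18).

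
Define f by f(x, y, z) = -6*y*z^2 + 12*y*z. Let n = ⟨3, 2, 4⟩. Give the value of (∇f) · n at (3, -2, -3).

-564

∂f/∂x = 0
∂f/∂y = -6*z^2 + 12*z
∂f/∂z = -12*y*z + 12*y
∇f at (3, -2, -3) = (0, -90, -96)
∇f · n = (0)(3) + (-90)(2) + (-96)(4) = -564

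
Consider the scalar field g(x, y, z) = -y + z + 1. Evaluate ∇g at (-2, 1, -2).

(0, -1, 1)

∂g/∂x = 0
∂g/∂y = -1
∂g/∂z = 1
∇g = (0, -1, 1)
At (-2, 1, -2): (0, -1, 1).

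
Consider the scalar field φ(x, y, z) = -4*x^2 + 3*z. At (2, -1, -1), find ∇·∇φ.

∂²φ/∂x² = -8
∂²φ/∂y² = 0
∂²φ/∂z² = 0
∇²φ = -8
At (2, -1, -1): -8.

-8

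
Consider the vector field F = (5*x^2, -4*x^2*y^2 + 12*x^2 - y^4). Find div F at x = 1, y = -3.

142

∂F₁/∂x = 10*x
∂F₂/∂y = -8*x^2*y - 4*y^3
∇·F = -8*x^2*y + 10*x - 4*y^3
At (1, -3): 142.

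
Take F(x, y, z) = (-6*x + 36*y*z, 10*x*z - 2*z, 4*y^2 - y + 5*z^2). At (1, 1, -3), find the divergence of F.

-36

∂F₁/∂x = -6
∂F₂/∂y = 0
∂F₃/∂z = 10*z
∇·F = 10*z - 6
At (1, 1, -3): -36.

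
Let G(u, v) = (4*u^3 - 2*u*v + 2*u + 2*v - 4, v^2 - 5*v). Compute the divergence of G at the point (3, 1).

∂G₁/∂u = 12*u^2 - 2*v + 2
∂G₂/∂v = 2*v - 5
∇·G = 12*u^2 - 3
At (3, 1): 105.

105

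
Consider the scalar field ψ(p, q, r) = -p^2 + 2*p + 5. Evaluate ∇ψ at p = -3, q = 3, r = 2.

∂ψ/∂p = -2*p + 2
∂ψ/∂q = 0
∂ψ/∂r = 0
∇ψ = (-2*p + 2, 0, 0)
At (-3, 3, 2): (8, 0, 0).

(8, 0, 0)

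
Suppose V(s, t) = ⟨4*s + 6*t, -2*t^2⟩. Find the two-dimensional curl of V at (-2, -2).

-6

∂V₂/∂s = 0
∂V₁/∂t = 6
Scalar curl = -6
At (-2, -2): -6.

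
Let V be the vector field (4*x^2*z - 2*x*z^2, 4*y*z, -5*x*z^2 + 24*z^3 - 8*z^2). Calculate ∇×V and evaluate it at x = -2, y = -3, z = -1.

(∇×V)₁ = ∂V₃/∂y − ∂V₂/∂z = -4*y
(∇×V)₂ = ∂V₁/∂z − ∂V₃/∂x = 4*x^2 - 4*x*z + 5*z^2
(∇×V)₃ = ∂V₂/∂x − ∂V₁/∂y = 0
∇×V = (-4*y, 4*x^2 - 4*x*z + 5*z^2, 0)
At (-2, -3, -1): (12, 13, 0).

(12, 13, 0)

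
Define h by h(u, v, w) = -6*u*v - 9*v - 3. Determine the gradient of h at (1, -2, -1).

∂h/∂u = -6*v
∂h/∂v = -6*u - 9
∂h/∂w = 0
∇h = (-6*v, -6*u - 9, 0)
At (1, -2, -1): (12, -15, 0).

(12, -15, 0)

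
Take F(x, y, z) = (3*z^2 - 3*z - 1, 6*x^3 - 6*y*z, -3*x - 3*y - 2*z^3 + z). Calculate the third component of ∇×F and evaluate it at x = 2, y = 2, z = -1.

72

(∇×F)_3 = ∂F₂/∂x − ∂F₁/∂y
= 18*x^2 − (0)
= 18*x^2
At (2, 2, -1): 72.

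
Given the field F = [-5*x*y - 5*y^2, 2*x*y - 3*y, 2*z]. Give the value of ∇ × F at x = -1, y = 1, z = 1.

(0, 0, 7)

(∇×F)₁ = ∂F₃/∂y − ∂F₂/∂z = 0
(∇×F)₂ = ∂F₁/∂z − ∂F₃/∂x = 0
(∇×F)₃ = ∂F₂/∂x − ∂F₁/∂y = 5*x + 12*y
∇×F = (0, 0, 5*x + 12*y)
At (-1, 1, 1): (0, 0, 7).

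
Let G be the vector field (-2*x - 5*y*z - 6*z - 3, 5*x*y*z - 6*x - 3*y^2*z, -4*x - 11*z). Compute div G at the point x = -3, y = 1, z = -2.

∂G₁/∂x = -2
∂G₂/∂y = 5*x*z - 6*y*z
∂G₃/∂z = -11
∇·G = 5*x*z - 6*y*z - 13
At (-3, 1, -2): 29.

29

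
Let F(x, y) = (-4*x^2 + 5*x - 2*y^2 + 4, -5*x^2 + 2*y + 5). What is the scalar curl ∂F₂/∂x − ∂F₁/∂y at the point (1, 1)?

-6

∂F₂/∂x = -10*x
∂F₁/∂y = -4*y
Scalar curl = -10*x + 4*y
At (1, 1): -6.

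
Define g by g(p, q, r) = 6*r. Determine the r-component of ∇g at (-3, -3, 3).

(∇g)_3 = ∂g/∂r = 6
At (-3, -3, 3): 6.

6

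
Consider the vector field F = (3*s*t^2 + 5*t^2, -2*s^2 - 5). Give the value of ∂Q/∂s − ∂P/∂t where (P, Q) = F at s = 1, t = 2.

-36

∂F₂/∂s = -4*s
∂F₁/∂t = 6*s*t + 10*t
Scalar curl = -6*s*t - 4*s - 10*t
At (1, 2): -36.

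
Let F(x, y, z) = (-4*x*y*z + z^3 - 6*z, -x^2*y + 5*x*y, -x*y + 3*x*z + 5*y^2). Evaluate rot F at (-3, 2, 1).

(∇×F)₁ = ∂F₃/∂y − ∂F₂/∂z = -x + 10*y
(∇×F)₂ = ∂F₁/∂z − ∂F₃/∂x = -4*x*y + y + 3*z^2 - 3*z - 6
(∇×F)₃ = ∂F₂/∂x − ∂F₁/∂y = -2*x*y + 4*x*z + 5*y
∇×F = (-x + 10*y, -4*x*y + y + 3*z^2 - 3*z - 6, -2*x*y + 4*x*z + 5*y)
At (-3, 2, 1): (23, 20, 10).

(23, 20, 10)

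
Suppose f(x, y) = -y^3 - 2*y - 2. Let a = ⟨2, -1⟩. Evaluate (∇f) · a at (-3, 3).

∂f/∂x = 0
∂f/∂y = -3*y^2 - 2
∇f at (-3, 3) = (0, -29)
∇f · a = (0)(2) + (-29)(-1) = 29

29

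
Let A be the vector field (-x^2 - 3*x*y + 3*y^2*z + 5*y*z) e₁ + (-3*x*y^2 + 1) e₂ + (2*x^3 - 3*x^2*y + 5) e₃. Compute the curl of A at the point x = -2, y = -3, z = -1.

(∇×A)₁ = ∂A₃/∂y − ∂A₂/∂z = -3*x^2
(∇×A)₂ = ∂A₁/∂z − ∂A₃/∂x = -6*x^2 + 6*x*y + 3*y^2 + 5*y
(∇×A)₃ = ∂A₂/∂x − ∂A₁/∂y = 3*x - 3*y^2 - 6*y*z - 5*z
∇×A = (-3*x^2, -6*x^2 + 6*x*y + 3*y^2 + 5*y, 3*x - 3*y^2 - 6*y*z - 5*z)
At (-2, -3, -1): (-12, 24, -46).

(-12, 24, -46)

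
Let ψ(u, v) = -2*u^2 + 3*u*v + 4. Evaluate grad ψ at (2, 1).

(-5, 6)

∂ψ/∂u = -4*u + 3*v
∂ψ/∂v = 3*u
∇ψ = (-4*u + 3*v, 3*u)
At (2, 1): (-5, 6).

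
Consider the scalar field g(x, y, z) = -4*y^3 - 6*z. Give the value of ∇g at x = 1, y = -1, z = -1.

(0, -12, -6)

∂g/∂x = 0
∂g/∂y = -12*y^2
∂g/∂z = -6
∇g = (0, -12*y^2, -6)
At (1, -1, -1): (0, -12, -6).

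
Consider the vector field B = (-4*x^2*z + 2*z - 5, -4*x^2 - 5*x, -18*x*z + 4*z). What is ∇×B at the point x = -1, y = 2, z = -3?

(0, -56, 3)

(∇×B)₁ = ∂B₃/∂y − ∂B₂/∂z = 0
(∇×B)₂ = ∂B₁/∂z − ∂B₃/∂x = -4*x^2 + 18*z + 2
(∇×B)₃ = ∂B₂/∂x − ∂B₁/∂y = -8*x - 5
∇×B = (0, -4*x^2 + 18*z + 2, -8*x - 5)
At (-1, 2, -3): (0, -56, 3).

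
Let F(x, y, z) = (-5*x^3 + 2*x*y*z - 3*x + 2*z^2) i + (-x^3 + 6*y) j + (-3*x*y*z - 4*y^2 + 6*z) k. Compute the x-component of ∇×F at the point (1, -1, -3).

17

(∇×F)_1 = ∂F₃/∂y − ∂F₂/∂z
= -3*x*z - 8*y − (0)
= -3*x*z - 8*y
At (1, -1, -3): 17.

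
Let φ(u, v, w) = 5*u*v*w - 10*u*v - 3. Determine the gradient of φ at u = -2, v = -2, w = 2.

(0, 0, 20)

∂φ/∂u = 5*v*w - 10*v
∂φ/∂v = 5*u*w - 10*u
∂φ/∂w = 5*u*v
∇φ = (5*v*w - 10*v, 5*u*w - 10*u, 5*u*v)
At (-2, -2, 2): (0, 0, 20).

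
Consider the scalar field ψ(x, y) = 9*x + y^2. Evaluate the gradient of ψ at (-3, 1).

(9, 2)

∂ψ/∂x = 9
∂ψ/∂y = 2*y
∇ψ = (9, 2*y)
At (-3, 1): (9, 2).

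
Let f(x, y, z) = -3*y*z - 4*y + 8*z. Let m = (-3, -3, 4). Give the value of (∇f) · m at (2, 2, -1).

11

∂f/∂x = 0
∂f/∂y = -3*z - 4
∂f/∂z = -3*y + 8
∇f at (2, 2, -1) = (0, -1, 2)
∇f · m = (0)(-3) + (-1)(-3) + (2)(4) = 11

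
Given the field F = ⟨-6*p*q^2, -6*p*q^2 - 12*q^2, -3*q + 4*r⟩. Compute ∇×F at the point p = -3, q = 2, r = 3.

(-3, 0, -96)

(∇×F)₁ = ∂F₃/∂q − ∂F₂/∂r = -3
(∇×F)₂ = ∂F₁/∂r − ∂F₃/∂p = 0
(∇×F)₃ = ∂F₂/∂p − ∂F₁/∂q = 12*p*q - 6*q^2
∇×F = (-3, 0, 12*p*q - 6*q^2)
At (-3, 2, 3): (-3, 0, -96).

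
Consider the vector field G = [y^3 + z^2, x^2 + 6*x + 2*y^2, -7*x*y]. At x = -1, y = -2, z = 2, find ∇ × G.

(7, -10, -8)

(∇×G)₁ = ∂G₃/∂y − ∂G₂/∂z = -7*x
(∇×G)₂ = ∂G₁/∂z − ∂G₃/∂x = 7*y + 2*z
(∇×G)₃ = ∂G₂/∂x − ∂G₁/∂y = 2*x - 3*y^2 + 6
∇×G = (-7*x, 7*y + 2*z, 2*x - 3*y^2 + 6)
At (-1, -2, 2): (7, -10, -8).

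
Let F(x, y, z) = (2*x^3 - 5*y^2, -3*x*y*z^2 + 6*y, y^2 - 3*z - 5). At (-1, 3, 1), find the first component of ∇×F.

(∇×F)_1 = ∂F₃/∂y − ∂F₂/∂z
= 2*y − (-6*x*y*z)
= 6*x*y*z + 2*y
At (-1, 3, 1): -12.

-12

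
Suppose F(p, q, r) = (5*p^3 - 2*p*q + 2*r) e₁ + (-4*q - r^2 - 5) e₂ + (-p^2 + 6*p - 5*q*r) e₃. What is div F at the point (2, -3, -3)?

77

∂F₁/∂p = 15*p^2 - 2*q
∂F₂/∂q = -4
∂F₃/∂r = -5*q
∇·F = 15*p^2 - 7*q - 4
At (2, -3, -3): 77.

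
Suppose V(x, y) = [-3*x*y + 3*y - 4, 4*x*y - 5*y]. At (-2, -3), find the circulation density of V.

-21

∂V₂/∂x = 4*y
∂V₁/∂y = -3*x + 3
Scalar curl = 3*x + 4*y - 3
At (-2, -3): -21.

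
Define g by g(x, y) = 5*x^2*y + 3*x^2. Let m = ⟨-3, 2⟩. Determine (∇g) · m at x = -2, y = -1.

16

∂g/∂x = 10*x*y + 6*x
∂g/∂y = 5*x^2
∇g at (-2, -1) = (8, 20)
∇g · m = (8)(-3) + (20)(2) = 16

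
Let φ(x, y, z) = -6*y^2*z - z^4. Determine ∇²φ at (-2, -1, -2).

∂²φ/∂x² = 0
∂²φ/∂y² = -12*z
∂²φ/∂z² = -12*z^2
∇²φ = -12*z^2 - 12*z
At (-2, -1, -2): -24.

-24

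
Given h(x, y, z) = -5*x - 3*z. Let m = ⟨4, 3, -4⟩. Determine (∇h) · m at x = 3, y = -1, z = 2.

∂h/∂x = -5
∂h/∂y = 0
∂h/∂z = -3
∇h at (3, -1, 2) = (-5, 0, -3)
∇h · m = (-5)(4) + (0)(3) + (-3)(-4) = -8

-8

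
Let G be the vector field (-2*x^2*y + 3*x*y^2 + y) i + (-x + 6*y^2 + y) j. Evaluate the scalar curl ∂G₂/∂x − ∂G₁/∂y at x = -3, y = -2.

∂G₂/∂x = -1
∂G₁/∂y = -2*x^2 + 6*x*y + 1
Scalar curl = 2*x^2 - 6*x*y - 2
At (-3, -2): -20.

-20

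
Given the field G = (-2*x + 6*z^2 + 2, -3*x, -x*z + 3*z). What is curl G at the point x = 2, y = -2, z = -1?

(0, -13, -3)

(∇×G)₁ = ∂G₃/∂y − ∂G₂/∂z = 0
(∇×G)₂ = ∂G₁/∂z − ∂G₃/∂x = 13*z
(∇×G)₃ = ∂G₂/∂x − ∂G₁/∂y = -3
∇×G = (0, 13*z, -3)
At (2, -2, -1): (0, -13, -3).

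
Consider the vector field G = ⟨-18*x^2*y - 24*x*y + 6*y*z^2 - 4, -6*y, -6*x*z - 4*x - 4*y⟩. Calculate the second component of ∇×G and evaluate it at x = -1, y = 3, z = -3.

(∇×G)_2 = ∂G₁/∂z − ∂G₃/∂x
= 12*y*z − (-6*z - 4)
= 12*y*z + 6*z + 4
At (-1, 3, -3): -122.

-122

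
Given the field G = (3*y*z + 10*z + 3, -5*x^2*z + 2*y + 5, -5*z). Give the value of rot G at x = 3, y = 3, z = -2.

(45, 19, 66)

(∇×G)₁ = ∂G₃/∂y − ∂G₂/∂z = 5*x^2
(∇×G)₂ = ∂G₁/∂z − ∂G₃/∂x = 3*y + 10
(∇×G)₃ = ∂G₂/∂x − ∂G₁/∂y = -10*x*z - 3*z
∇×G = (5*x^2, 3*y + 10, -10*x*z - 3*z)
At (3, 3, -2): (45, 19, 66).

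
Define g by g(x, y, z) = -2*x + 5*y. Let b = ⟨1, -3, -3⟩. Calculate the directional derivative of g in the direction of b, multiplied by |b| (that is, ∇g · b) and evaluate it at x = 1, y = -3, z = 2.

-17

∂g/∂x = -2
∂g/∂y = 5
∂g/∂z = 0
∇g at (1, -3, 2) = (-2, 5, 0)
∇g · b = (-2)(1) + (5)(-3) + (0)(-3) = -17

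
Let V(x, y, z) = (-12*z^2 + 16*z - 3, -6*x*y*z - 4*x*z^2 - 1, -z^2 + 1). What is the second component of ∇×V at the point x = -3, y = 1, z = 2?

(∇×V)_2 = ∂V₁/∂z − ∂V₃/∂x
= -24*z + 16 − (0)
= -24*z + 16
At (-3, 1, 2): -32.

-32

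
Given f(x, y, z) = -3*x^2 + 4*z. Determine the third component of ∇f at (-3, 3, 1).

4

(∇f)_3 = ∂f/∂z = 4
At (-3, 3, 1): 4.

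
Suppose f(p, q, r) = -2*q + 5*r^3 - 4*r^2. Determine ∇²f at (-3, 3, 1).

∂²f/∂p² = 0
∂²f/∂q² = 0
∂²f/∂r² = 2*(15*r - 4)
∇²f = 30*r - 8
At (-3, 3, 1): 22.

22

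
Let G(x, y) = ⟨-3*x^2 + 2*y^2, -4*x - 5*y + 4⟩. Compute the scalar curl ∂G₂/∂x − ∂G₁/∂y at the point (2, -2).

4

∂G₂/∂x = -4
∂G₁/∂y = 4*y
Scalar curl = -4*y - 4
At (2, -2): 4.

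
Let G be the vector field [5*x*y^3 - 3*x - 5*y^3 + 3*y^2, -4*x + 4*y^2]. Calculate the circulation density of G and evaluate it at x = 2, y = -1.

-13

∂G₂/∂x = -4
∂G₁/∂y = 15*x*y^2 - 15*y^2 + 6*y
Scalar curl = -15*x*y^2 + 15*y^2 - 6*y - 4
At (2, -1): -13.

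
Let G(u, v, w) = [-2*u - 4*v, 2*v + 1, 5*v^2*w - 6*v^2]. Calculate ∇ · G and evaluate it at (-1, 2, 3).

20

∂G₁/∂u = -2
∂G₂/∂v = 2
∂G₃/∂w = 5*v^2
∇·G = 5*v^2
At (-1, 2, 3): 20.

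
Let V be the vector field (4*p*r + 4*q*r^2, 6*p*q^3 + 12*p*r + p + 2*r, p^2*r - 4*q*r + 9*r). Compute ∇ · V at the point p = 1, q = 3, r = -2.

∂V₁/∂p = 4*r
∂V₂/∂q = 18*p*q^2
∂V₃/∂r = p^2 - 4*q + 9
∇·V = p^2 + 18*p*q^2 - 4*q + 4*r + 9
At (1, 3, -2): 152.

152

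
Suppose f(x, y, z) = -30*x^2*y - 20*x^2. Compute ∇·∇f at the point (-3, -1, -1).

∂²f/∂x² = -20*(3*y + 2)
∂²f/∂y² = 0
∂²f/∂z² = 0
∇²f = -60*y - 40
At (-3, -1, -1): 20.

20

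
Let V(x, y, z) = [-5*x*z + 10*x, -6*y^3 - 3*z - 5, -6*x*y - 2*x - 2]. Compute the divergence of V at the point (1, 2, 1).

-67

∂V₁/∂x = -5*z + 10
∂V₂/∂y = -18*y^2
∂V₃/∂z = 0
∇·V = -18*y^2 - 5*z + 10
At (1, 2, 1): -67.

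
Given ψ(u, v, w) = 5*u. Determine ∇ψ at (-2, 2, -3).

(5, 0, 0)

∂ψ/∂u = 5
∂ψ/∂v = 0
∂ψ/∂w = 0
∇ψ = (5, 0, 0)
At (-2, 2, -3): (5, 0, 0).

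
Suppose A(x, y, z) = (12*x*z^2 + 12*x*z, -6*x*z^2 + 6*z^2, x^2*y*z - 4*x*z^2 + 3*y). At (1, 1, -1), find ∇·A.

9

∂A₁/∂x = 12*z^2 + 12*z
∂A₂/∂y = 0
∂A₃/∂z = x^2*y - 8*x*z
∇·A = x^2*y - 8*x*z + 12*z^2 + 12*z
At (1, 1, -1): 9.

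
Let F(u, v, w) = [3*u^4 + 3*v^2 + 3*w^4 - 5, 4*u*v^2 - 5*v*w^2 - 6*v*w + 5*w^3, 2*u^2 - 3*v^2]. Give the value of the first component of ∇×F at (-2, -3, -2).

(∇×F)_1 = ∂F₃/∂v − ∂F₂/∂w
= -6*v − (-10*v*w - 6*v + 15*w^2)
= 10*v*w - 15*w^2
At (-2, -3, -2): 0.

0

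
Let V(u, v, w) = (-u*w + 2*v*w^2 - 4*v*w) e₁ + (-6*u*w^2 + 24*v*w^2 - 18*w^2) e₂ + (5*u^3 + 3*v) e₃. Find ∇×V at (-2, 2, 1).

(∇×V)₁ = ∂V₃/∂v − ∂V₂/∂w = 12*u*w - 48*v*w + 36*w + 3
(∇×V)₂ = ∂V₁/∂w − ∂V₃/∂u = -15*u^2 - u + 4*v*w - 4*v
(∇×V)₃ = ∂V₂/∂u − ∂V₁/∂v = -8*w^2 + 4*w
∇×V = (12*u*w - 48*v*w + 36*w + 3, -15*u^2 - u + 4*v*w - 4*v, -8*w^2 + 4*w)
At (-2, 2, 1): (-81, -58, -4).

(-81, -58, -4)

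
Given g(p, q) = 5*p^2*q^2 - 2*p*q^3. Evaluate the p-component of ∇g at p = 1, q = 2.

24

(∇g)_1 = ∂g/∂p = 10*p*q^2 - 2*q^3
At (1, 2): 24.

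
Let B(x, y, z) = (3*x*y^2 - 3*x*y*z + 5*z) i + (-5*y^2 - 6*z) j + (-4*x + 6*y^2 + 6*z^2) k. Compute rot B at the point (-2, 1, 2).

(18, 15, 0)

(∇×B)₁ = ∂B₃/∂y − ∂B₂/∂z = 12*y + 6
(∇×B)₂ = ∂B₁/∂z − ∂B₃/∂x = -3*x*y + 9
(∇×B)₃ = ∂B₂/∂x − ∂B₁/∂y = -6*x*y + 3*x*z
∇×B = (12*y + 6, -3*x*y + 9, -6*x*y + 3*x*z)
At (-2, 1, 2): (18, 15, 0).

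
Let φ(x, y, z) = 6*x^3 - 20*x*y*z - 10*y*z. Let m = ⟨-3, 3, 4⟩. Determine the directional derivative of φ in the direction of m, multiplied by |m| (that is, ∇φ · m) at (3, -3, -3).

1524

∂φ/∂x = 18*x^2 - 20*y*z
∂φ/∂y = -20*x*z - 10*z
∂φ/∂z = -20*x*y - 10*y
∇φ at (3, -3, -3) = (-18, 210, 210)
∇φ · m = (-18)(-3) + (210)(3) + (210)(4) = 1524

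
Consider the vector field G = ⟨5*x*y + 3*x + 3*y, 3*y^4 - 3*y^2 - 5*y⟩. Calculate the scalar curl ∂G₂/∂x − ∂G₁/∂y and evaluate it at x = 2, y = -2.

∂G₂/∂x = 0
∂G₁/∂y = 5*x + 3
Scalar curl = -5*x - 3
At (2, -2): -13.

-13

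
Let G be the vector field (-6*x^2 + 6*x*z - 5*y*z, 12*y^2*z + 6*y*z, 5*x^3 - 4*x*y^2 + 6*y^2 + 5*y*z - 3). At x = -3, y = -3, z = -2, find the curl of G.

(-208, -102, -10)

(∇×G)₁ = ∂G₃/∂y − ∂G₂/∂z = -8*x*y - 12*y^2 + 6*y + 5*z
(∇×G)₂ = ∂G₁/∂z − ∂G₃/∂x = -15*x^2 + 6*x + 4*y^2 - 5*y
(∇×G)₃ = ∂G₂/∂x − ∂G₁/∂y = 5*z
∇×G = (-8*x*y - 12*y^2 + 6*y + 5*z, -15*x^2 + 6*x + 4*y^2 - 5*y, 5*z)
At (-3, -3, -2): (-208, -102, -10).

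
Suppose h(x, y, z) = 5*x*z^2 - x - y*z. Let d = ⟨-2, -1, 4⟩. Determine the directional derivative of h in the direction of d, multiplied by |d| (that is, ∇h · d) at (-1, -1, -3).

33

∂h/∂x = 5*z^2 - 1
∂h/∂y = -z
∂h/∂z = 10*x*z - y
∇h at (-1, -1, -3) = (44, 3, 31)
∇h · d = (44)(-2) + (3)(-1) + (31)(4) = 33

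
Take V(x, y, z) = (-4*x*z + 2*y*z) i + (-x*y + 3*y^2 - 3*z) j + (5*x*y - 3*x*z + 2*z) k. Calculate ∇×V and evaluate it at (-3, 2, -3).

(∇×V)₁ = ∂V₃/∂y − ∂V₂/∂z = 5*x + 3
(∇×V)₂ = ∂V₁/∂z − ∂V₃/∂x = -4*x - 3*y + 3*z
(∇×V)₃ = ∂V₂/∂x − ∂V₁/∂y = -y - 2*z
∇×V = (5*x + 3, -4*x - 3*y + 3*z, -y - 2*z)
At (-3, 2, -3): (-12, -3, 4).

(-12, -3, 4)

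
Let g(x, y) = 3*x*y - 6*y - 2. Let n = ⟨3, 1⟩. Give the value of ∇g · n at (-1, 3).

∂g/∂x = 3*y
∂g/∂y = 3*x - 6
∇g at (-1, 3) = (9, -9)
∇g · n = (9)(3) + (-9)(1) = 18

18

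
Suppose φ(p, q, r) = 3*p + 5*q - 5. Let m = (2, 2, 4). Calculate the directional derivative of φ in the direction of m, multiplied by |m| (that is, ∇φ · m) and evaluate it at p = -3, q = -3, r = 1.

16

∂φ/∂p = 3
∂φ/∂q = 5
∂φ/∂r = 0
∇φ at (-3, -3, 1) = (3, 5, 0)
∇φ · m = (3)(2) + (5)(2) + (0)(4) = 16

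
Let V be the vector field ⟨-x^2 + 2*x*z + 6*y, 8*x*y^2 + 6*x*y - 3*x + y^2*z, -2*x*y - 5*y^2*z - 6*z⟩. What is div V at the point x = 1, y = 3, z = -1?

∂V₁/∂x = -2*x + 2*z
∂V₂/∂y = 16*x*y + 6*x + 2*y*z
∂V₃/∂z = -5*y^2 - 6
∇·V = 16*x*y + 4*x - 5*y^2 + 2*y*z + 2*z - 6
At (1, 3, -1): -7.

-7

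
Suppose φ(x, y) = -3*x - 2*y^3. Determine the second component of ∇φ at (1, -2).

-24

(∇φ)_2 = ∂φ/∂y = -6*y^2
At (1, -2): -24.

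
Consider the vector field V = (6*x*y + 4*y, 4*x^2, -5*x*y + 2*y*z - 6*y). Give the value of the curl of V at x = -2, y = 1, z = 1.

(6, 5, -8)

(∇×V)₁ = ∂V₃/∂y − ∂V₂/∂z = -5*x + 2*z - 6
(∇×V)₂ = ∂V₁/∂z − ∂V₃/∂x = 5*y
(∇×V)₃ = ∂V₂/∂x − ∂V₁/∂y = 2*x - 4
∇×V = (-5*x + 2*z - 6, 5*y, 2*x - 4)
At (-2, 1, 1): (6, 5, -8).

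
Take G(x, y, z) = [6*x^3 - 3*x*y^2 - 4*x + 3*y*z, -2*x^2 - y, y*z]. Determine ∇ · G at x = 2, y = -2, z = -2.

53

∂G₁/∂x = 18*x^2 - 3*y^2 - 4
∂G₂/∂y = -1
∂G₃/∂z = y
∇·G = 18*x^2 - 3*y^2 + y - 5
At (2, -2, -2): 53.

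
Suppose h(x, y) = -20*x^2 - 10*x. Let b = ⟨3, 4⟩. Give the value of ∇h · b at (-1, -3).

∂h/∂x = -40*x - 10
∂h/∂y = 0
∇h at (-1, -3) = (30, 0)
∇h · b = (30)(3) + (0)(4) = 90

90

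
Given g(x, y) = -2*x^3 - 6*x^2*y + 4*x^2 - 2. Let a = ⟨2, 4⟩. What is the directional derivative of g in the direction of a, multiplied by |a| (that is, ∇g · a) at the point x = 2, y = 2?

-208

∂g/∂x = -6*x^2 - 12*x*y + 8*x
∂g/∂y = -6*x^2
∇g at (2, 2) = (-56, -24)
∇g · a = (-56)(2) + (-24)(4) = -208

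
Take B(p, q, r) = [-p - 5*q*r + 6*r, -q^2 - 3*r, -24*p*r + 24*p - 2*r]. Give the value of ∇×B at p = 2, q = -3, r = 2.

(∇×B)₁ = ∂B₃/∂q − ∂B₂/∂r = 3
(∇×B)₂ = ∂B₁/∂r − ∂B₃/∂p = -5*q + 24*r - 18
(∇×B)₃ = ∂B₂/∂p − ∂B₁/∂q = 5*r
∇×B = (3, -5*q + 24*r - 18, 5*r)
At (2, -3, 2): (3, 45, 10).

(3, 45, 10)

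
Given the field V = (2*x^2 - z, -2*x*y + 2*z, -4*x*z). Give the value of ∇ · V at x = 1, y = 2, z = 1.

∂V₁/∂x = 4*x
∂V₂/∂y = -2*x
∂V₃/∂z = -4*x
∇·V = -2*x
At (1, 2, 1): -2.

-2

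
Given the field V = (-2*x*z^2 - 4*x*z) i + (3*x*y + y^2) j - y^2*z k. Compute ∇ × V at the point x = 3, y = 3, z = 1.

(-6, -24, 9)

(∇×V)₁ = ∂V₃/∂y − ∂V₂/∂z = -2*y*z
(∇×V)₂ = ∂V₁/∂z − ∂V₃/∂x = -4*x*z - 4*x
(∇×V)₃ = ∂V₂/∂x − ∂V₁/∂y = 3*y
∇×V = (-2*y*z, -4*x*z - 4*x, 3*y)
At (3, 3, 1): (-6, -24, 9).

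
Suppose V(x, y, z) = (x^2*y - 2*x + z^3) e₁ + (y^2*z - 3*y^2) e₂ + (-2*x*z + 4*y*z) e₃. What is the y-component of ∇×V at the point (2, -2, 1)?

(∇×V)_2 = ∂V₁/∂z − ∂V₃/∂x
= 3*z^2 − (-2*z)
= 3*z^2 + 2*z
At (2, -2, 1): 5.

5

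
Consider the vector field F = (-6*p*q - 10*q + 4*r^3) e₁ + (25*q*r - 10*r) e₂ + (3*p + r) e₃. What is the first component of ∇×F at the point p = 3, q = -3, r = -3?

85

(∇×F)_1 = ∂F₃/∂q − ∂F₂/∂r
= 0 − (25*q - 10)
= -25*q + 10
At (3, -3, -3): 85.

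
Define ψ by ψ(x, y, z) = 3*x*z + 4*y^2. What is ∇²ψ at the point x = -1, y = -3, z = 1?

8

∂²ψ/∂x² = 0
∂²ψ/∂y² = 8
∂²ψ/∂z² = 0
∇²ψ = 8
At (-1, -3, 1): 8.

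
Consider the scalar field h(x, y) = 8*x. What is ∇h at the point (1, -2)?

∂h/∂x = 8
∂h/∂y = 0
∇h = (8, 0)
At (1, -2): (8, 0).

(8, 0)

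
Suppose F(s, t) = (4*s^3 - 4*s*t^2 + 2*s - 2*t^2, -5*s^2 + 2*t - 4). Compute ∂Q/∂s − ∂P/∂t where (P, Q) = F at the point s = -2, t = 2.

∂F₂/∂s = -10*s
∂F₁/∂t = -8*s*t - 4*t
Scalar curl = 8*s*t - 10*s + 4*t
At (-2, 2): -4.

-4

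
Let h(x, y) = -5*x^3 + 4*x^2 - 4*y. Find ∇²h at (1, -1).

-22

∂²h/∂x² = 2*(-15*x + 4)
∂²h/∂y² = 0
∇²h = -30*x + 8
At (1, -1): -22.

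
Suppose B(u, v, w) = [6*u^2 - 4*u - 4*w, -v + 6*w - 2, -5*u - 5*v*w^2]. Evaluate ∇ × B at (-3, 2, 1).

(-11, 1, 0)

(∇×B)₁ = ∂B₃/∂v − ∂B₂/∂w = -5*w^2 - 6
(∇×B)₂ = ∂B₁/∂w − ∂B₃/∂u = 1
(∇×B)₃ = ∂B₂/∂u − ∂B₁/∂v = 0
∇×B = (-5*w^2 - 6, 1, 0)
At (-3, 2, 1): (-11, 1, 0).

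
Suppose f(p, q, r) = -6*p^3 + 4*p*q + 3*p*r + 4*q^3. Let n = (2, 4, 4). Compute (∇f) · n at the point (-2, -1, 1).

-154

∂f/∂p = -18*p^2 + 4*q + 3*r
∂f/∂q = 4*p + 12*q^2
∂f/∂r = 3*p
∇f at (-2, -1, 1) = (-73, 4, -6)
∇f · n = (-73)(2) + (4)(4) + (-6)(4) = -154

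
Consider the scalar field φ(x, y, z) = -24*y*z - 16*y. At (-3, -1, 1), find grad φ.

∂φ/∂x = 0
∂φ/∂y = -24*z - 16
∂φ/∂z = -24*y
∇φ = (0, -24*z - 16, -24*y)
At (-3, -1, 1): (0, -40, 24).

(0, -40, 24)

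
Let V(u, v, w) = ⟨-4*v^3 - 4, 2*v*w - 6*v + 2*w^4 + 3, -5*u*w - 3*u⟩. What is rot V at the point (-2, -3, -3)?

(222, -12, 108)

(∇×V)₁ = ∂V₃/∂v − ∂V₂/∂w = -2*v - 8*w^3
(∇×V)₂ = ∂V₁/∂w − ∂V₃/∂u = 5*w + 3
(∇×V)₃ = ∂V₂/∂u − ∂V₁/∂v = 12*v^2
∇×V = (-2*v - 8*w^3, 5*w + 3, 12*v^2)
At (-2, -3, -3): (222, -12, 108).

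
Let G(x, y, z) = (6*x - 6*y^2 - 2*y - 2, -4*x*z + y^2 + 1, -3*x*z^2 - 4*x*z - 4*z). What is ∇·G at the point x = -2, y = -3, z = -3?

-32

∂G₁/∂x = 6
∂G₂/∂y = 2*y
∂G₃/∂z = -6*x*z - 4*x - 4
∇·G = -6*x*z - 4*x + 2*y + 2
At (-2, -3, -3): -32.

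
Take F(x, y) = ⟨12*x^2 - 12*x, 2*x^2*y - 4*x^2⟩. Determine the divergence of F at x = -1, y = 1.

∂F₁/∂x = 24*x - 12
∂F₂/∂y = 2*x^2
∇·F = 2*x^2 + 24*x - 12
At (-1, 1): -34.

-34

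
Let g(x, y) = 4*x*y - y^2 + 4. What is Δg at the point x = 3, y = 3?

∂²g/∂x² = 0
∂²g/∂y² = -2
∇²g = -2
At (3, 3): -2.

-2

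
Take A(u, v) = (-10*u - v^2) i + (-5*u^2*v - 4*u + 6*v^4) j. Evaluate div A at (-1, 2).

∂A₁/∂u = -10
∂A₂/∂v = -5*u^2 + 24*v^3
∇·A = -5*u^2 + 24*v^3 - 10
At (-1, 2): 177.

177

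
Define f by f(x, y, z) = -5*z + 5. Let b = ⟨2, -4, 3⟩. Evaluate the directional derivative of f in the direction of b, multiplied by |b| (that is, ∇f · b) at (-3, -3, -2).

-15

∂f/∂x = 0
∂f/∂y = 0
∂f/∂z = -5
∇f at (-3, -3, -2) = (0, 0, -5)
∇f · b = (0)(2) + (0)(-4) + (-5)(3) = -15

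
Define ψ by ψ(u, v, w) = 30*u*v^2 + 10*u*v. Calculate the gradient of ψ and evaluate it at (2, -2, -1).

(100, -220, 0)

∂ψ/∂u = 30*v^2 + 10*v
∂ψ/∂v = 60*u*v + 10*u
∂ψ/∂w = 0
∇ψ = (30*v^2 + 10*v, 60*u*v + 10*u, 0)
At (2, -2, -1): (100, -220, 0).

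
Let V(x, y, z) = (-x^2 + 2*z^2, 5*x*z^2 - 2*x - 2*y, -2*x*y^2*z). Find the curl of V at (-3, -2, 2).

(12, 24, 18)

(∇×V)₁ = ∂V₃/∂y − ∂V₂/∂z = -4*x*y*z - 10*x*z
(∇×V)₂ = ∂V₁/∂z − ∂V₃/∂x = 2*y^2*z + 4*z
(∇×V)₃ = ∂V₂/∂x − ∂V₁/∂y = 5*z^2 - 2
∇×V = (-4*x*y*z - 10*x*z, 2*y^2*z + 4*z, 5*z^2 - 2)
At (-3, -2, 2): (12, 24, 18).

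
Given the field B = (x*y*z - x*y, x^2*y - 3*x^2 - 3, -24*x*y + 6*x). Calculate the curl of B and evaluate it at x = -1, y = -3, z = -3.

(∇×B)₁ = ∂B₃/∂y − ∂B₂/∂z = -24*x
(∇×B)₂ = ∂B₁/∂z − ∂B₃/∂x = x*y + 24*y - 6
(∇×B)₃ = ∂B₂/∂x − ∂B₁/∂y = 2*x*y - x*z - 5*x
∇×B = (-24*x, x*y + 24*y - 6, 2*x*y - x*z - 5*x)
At (-1, -3, -3): (24, -75, 8).

(24, -75, 8)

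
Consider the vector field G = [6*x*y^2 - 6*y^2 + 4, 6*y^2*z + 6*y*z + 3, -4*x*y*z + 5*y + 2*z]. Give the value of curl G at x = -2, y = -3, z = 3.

(-7, -36, -108)

(∇×G)₁ = ∂G₃/∂y − ∂G₂/∂z = -4*x*z - 6*y^2 - 6*y + 5
(∇×G)₂ = ∂G₁/∂z − ∂G₃/∂x = 4*y*z
(∇×G)₃ = ∂G₂/∂x − ∂G₁/∂y = -12*x*y + 12*y
∇×G = (-4*x*z - 6*y^2 - 6*y + 5, 4*y*z, -12*x*y + 12*y)
At (-2, -3, 3): (-7, -36, -108).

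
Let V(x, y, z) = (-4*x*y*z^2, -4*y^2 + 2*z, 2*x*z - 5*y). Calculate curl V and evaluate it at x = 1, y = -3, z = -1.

(∇×V)₁ = ∂V₃/∂y − ∂V₂/∂z = -7
(∇×V)₂ = ∂V₁/∂z − ∂V₃/∂x = -8*x*y*z - 2*z
(∇×V)₃ = ∂V₂/∂x − ∂V₁/∂y = 4*x*z^2
∇×V = (-7, -8*x*y*z - 2*z, 4*x*z^2)
At (1, -3, -1): (-7, -22, 4).

(-7, -22, 4)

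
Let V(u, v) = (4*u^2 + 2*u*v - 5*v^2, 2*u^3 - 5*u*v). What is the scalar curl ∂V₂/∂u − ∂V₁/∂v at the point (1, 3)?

∂V₂/∂u = 6*u^2 - 5*v
∂V₁/∂v = 2*u - 10*v
Scalar curl = 6*u^2 - 2*u + 5*v
At (1, 3): 19.

19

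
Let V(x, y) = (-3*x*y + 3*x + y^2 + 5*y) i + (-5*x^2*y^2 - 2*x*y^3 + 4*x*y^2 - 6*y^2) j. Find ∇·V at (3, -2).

∂V₁/∂x = -3*y + 3
∂V₂/∂y = -10*x^2*y - 6*x*y^2 + 8*x*y - 12*y
∇·V = -10*x^2*y - 6*x*y^2 + 8*x*y - 15*y + 3
At (3, -2): 93.

93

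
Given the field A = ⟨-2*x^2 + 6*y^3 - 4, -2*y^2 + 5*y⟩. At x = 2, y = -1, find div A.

∂A₁/∂x = -4*x
∂A₂/∂y = -4*y + 5
∇·A = -4*x - 4*y + 5
At (2, -1): 1.

1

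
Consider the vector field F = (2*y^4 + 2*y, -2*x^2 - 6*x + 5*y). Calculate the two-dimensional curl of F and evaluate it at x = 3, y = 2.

∂F₂/∂x = -4*x - 6
∂F₁/∂y = 8*y^3 + 2
Scalar curl = -4*x - 8*y^3 - 8
At (3, 2): -84.

-84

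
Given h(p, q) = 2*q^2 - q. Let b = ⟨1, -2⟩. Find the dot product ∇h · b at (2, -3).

26

∂h/∂p = 0
∂h/∂q = 4*q - 1
∇h at (2, -3) = (0, -13)
∇h · b = (0)(1) + (-13)(-2) = 26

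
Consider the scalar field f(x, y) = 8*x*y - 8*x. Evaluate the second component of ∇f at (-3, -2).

-24

(∇f)_2 = ∂f/∂y = 8*x
At (-3, -2): -24.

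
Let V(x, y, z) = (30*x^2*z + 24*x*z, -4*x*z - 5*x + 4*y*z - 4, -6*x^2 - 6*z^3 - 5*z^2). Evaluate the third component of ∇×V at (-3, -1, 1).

-9

(∇×V)_3 = ∂V₂/∂x − ∂V₁/∂y
= -4*z - 5 − (0)
= -4*z - 5
At (-3, -1, 1): -9.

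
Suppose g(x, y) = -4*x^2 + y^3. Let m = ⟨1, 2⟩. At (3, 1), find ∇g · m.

∂g/∂x = -8*x
∂g/∂y = 3*y^2
∇g at (3, 1) = (-24, 3)
∇g · m = (-24)(1) + (3)(2) = -18

-18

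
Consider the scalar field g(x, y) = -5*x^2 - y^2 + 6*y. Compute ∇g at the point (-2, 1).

∂g/∂x = -10*x
∂g/∂y = -2*y + 6
∇g = (-10*x, -2*y + 6)
At (-2, 1): (20, 4).

(20, 4)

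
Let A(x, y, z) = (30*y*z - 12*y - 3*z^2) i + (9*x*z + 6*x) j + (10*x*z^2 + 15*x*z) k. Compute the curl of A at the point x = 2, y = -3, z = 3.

(∇×A)₁ = ∂A₃/∂y − ∂A₂/∂z = -9*x
(∇×A)₂ = ∂A₁/∂z − ∂A₃/∂x = 30*y - 10*z^2 - 21*z
(∇×A)₃ = ∂A₂/∂x − ∂A₁/∂y = -21*z + 18
∇×A = (-9*x, 30*y - 10*z^2 - 21*z, -21*z + 18)
At (2, -3, 3): (-18, -243, -45).

(-18, -243, -45)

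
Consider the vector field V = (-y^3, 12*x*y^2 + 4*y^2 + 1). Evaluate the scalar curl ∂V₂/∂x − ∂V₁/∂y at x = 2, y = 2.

60

∂V₂/∂x = 12*y^2
∂V₁/∂y = -3*y^2
Scalar curl = 15*y^2
At (2, 2): 60.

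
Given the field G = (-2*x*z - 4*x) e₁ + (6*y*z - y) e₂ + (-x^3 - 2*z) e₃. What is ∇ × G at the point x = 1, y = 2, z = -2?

(-12, 1, 0)

(∇×G)₁ = ∂G₃/∂y − ∂G₂/∂z = -6*y
(∇×G)₂ = ∂G₁/∂z − ∂G₃/∂x = 3*x^2 - 2*x
(∇×G)₃ = ∂G₂/∂x − ∂G₁/∂y = 0
∇×G = (-6*y, 3*x^2 - 2*x, 0)
At (1, 2, -2): (-12, 1, 0).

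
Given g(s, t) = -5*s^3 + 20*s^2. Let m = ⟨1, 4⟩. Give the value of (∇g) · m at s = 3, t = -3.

-15

∂g/∂s = -15*s^2 + 40*s
∂g/∂t = 0
∇g at (3, -3) = (-15, 0)
∇g · m = (-15)(1) + (0)(4) = -15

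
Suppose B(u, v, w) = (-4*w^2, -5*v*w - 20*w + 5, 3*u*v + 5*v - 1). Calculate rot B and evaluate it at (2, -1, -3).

(∇×B)₁ = ∂B₃/∂v − ∂B₂/∂w = 3*u + 5*v + 25
(∇×B)₂ = ∂B₁/∂w − ∂B₃/∂u = -3*v - 8*w
(∇×B)₃ = ∂B₂/∂u − ∂B₁/∂v = 0
∇×B = (3*u + 5*v + 25, -3*v - 8*w, 0)
At (2, -1, -3): (26, 27, 0).

(26, 27, 0)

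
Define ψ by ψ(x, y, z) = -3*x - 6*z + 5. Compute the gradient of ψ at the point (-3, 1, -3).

∂ψ/∂x = -3
∂ψ/∂y = 0
∂ψ/∂z = -6
∇ψ = (-3, 0, -6)
At (-3, 1, -3): (-3, 0, -6).

(-3, 0, -6)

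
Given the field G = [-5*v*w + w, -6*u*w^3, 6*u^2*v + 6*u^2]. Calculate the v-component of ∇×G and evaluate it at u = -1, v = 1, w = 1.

20

(∇×G)_2 = ∂G₁/∂w − ∂G₃/∂u
= -5*v + 1 − (12*u*v + 12*u)
= -12*u*v - 12*u - 5*v + 1
At (-1, 1, 1): 20.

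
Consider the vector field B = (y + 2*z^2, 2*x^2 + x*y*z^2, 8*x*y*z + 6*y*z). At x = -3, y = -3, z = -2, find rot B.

(72, -56, -25)

(∇×B)₁ = ∂B₃/∂y − ∂B₂/∂z = -2*x*y*z + 8*x*z + 6*z
(∇×B)₂ = ∂B₁/∂z − ∂B₃/∂x = -8*y*z + 4*z
(∇×B)₃ = ∂B₂/∂x − ∂B₁/∂y = 4*x + y*z^2 - 1
∇×B = (-2*x*y*z + 8*x*z + 6*z, -8*y*z + 4*z, 4*x + y*z^2 - 1)
At (-3, -3, -2): (72, -56, -25).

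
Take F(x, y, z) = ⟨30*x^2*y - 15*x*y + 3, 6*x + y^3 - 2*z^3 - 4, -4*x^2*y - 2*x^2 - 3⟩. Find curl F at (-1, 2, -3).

(50, -20, -39)

(∇×F)₁ = ∂F₃/∂y − ∂F₂/∂z = -4*x^2 + 6*z^2
(∇×F)₂ = ∂F₁/∂z − ∂F₃/∂x = 8*x*y + 4*x
(∇×F)₃ = ∂F₂/∂x − ∂F₁/∂y = -30*x^2 + 15*x + 6
∇×F = (-4*x^2 + 6*z^2, 8*x*y + 4*x, -30*x^2 + 15*x + 6)
At (-1, 2, -3): (50, -20, -39).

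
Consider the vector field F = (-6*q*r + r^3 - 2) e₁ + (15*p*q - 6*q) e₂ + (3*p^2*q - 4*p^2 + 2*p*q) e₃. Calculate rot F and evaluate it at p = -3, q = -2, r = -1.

(∇×F)₁ = ∂F₃/∂q − ∂F₂/∂r = 3*p^2 + 2*p
(∇×F)₂ = ∂F₁/∂r − ∂F₃/∂p = -6*p*q + 8*p - 8*q + 3*r^2
(∇×F)₃ = ∂F₂/∂p − ∂F₁/∂q = 15*q + 6*r
∇×F = (3*p^2 + 2*p, -6*p*q + 8*p - 8*q + 3*r^2, 15*q + 6*r)
At (-3, -2, -1): (21, -41, -36).

(21, -41, -36)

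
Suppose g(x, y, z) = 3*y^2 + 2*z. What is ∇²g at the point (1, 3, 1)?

∂²g/∂x² = 0
∂²g/∂y² = 6
∂²g/∂z² = 0
∇²g = 6
At (1, 3, 1): 6.

6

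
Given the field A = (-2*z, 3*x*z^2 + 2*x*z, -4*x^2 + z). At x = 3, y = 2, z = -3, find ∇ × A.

(∇×A)₁ = ∂A₃/∂y − ∂A₂/∂z = -6*x*z - 2*x
(∇×A)₂ = ∂A₁/∂z − ∂A₃/∂x = 8*x - 2
(∇×A)₃ = ∂A₂/∂x − ∂A₁/∂y = 3*z^2 + 2*z
∇×A = (-6*x*z - 2*x, 8*x - 2, 3*z^2 + 2*z)
At (3, 2, -3): (48, 22, 21).

(48, 22, 21)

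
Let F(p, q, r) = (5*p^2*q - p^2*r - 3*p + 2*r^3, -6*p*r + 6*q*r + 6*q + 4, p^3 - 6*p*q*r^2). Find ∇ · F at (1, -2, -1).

∂F₁/∂p = 10*p*q - 2*p*r - 3
∂F₂/∂q = 6*r + 6
∂F₃/∂r = -12*p*q*r
∇·F = -12*p*q*r + 10*p*q - 2*p*r + 6*r + 3
At (1, -2, -1): -45.

-45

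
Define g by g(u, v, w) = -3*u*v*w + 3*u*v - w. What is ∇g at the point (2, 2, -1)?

(12, 12, -13)

∂g/∂u = -3*v*w + 3*v
∂g/∂v = -3*u*w + 3*u
∂g/∂w = -3*u*v - 1
∇g = (-3*v*w + 3*v, -3*u*w + 3*u, -3*u*v - 1)
At (2, 2, -1): (12, 12, -13).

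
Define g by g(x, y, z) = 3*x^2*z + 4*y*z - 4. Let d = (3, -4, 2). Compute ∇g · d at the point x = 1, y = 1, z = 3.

∂g/∂x = 6*x*z
∂g/∂y = 4*z
∂g/∂z = 3*x^2 + 4*y
∇g at (1, 1, 3) = (18, 12, 7)
∇g · d = (18)(3) + (12)(-4) + (7)(2) = 20

20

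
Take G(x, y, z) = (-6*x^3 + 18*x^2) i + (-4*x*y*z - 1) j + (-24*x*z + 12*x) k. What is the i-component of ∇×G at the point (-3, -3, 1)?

(∇×G)_1 = ∂G₃/∂y − ∂G₂/∂z
= 0 − (-4*x*y)
= 4*x*y
At (-3, -3, 1): 36.

36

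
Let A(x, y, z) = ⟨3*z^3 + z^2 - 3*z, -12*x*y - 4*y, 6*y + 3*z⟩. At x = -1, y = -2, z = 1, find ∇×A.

(6, 8, 24)

(∇×A)₁ = ∂A₃/∂y − ∂A₂/∂z = 6
(∇×A)₂ = ∂A₁/∂z − ∂A₃/∂x = 9*z^2 + 2*z - 3
(∇×A)₃ = ∂A₂/∂x − ∂A₁/∂y = -12*y
∇×A = (6, 9*z^2 + 2*z - 3, -12*y)
At (-1, -2, 1): (6, 8, 24).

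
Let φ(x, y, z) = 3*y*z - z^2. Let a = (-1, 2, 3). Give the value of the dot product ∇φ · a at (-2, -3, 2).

∂φ/∂x = 0
∂φ/∂y = 3*z
∂φ/∂z = 3*y - 2*z
∇φ at (-2, -3, 2) = (0, 6, -13)
∇φ · a = (0)(-1) + (6)(2) + (-13)(3) = -27

-27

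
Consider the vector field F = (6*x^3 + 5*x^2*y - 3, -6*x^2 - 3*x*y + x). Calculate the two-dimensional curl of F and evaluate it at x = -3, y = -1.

∂F₂/∂x = -12*x - 3*y + 1
∂F₁/∂y = 5*x^2
Scalar curl = -5*x^2 - 12*x - 3*y + 1
At (-3, -1): -5.

-5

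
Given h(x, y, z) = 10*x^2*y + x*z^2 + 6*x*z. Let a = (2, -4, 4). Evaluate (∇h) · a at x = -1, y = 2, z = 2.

-128

∂h/∂x = 20*x*y + z^2 + 6*z
∂h/∂y = 10*x^2
∂h/∂z = 2*x*z + 6*x
∇h at (-1, 2, 2) = (-24, 10, -10)
∇h · a = (-24)(2) + (10)(-4) + (-10)(4) = -128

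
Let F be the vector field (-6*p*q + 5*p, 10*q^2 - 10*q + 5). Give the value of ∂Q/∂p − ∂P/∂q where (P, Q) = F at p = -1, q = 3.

∂F₂/∂p = 0
∂F₁/∂q = -6*p
Scalar curl = 6*p
At (-1, 3): -6.

-6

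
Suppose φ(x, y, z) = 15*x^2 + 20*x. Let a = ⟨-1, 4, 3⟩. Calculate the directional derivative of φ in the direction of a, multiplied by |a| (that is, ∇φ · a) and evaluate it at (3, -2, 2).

∂φ/∂x = 30*x + 20
∂φ/∂y = 0
∂φ/∂z = 0
∇φ at (3, -2, 2) = (110, 0, 0)
∇φ · a = (110)(-1) + (0)(4) + (0)(3) = -110

-110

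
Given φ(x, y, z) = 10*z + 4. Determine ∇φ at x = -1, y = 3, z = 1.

(0, 0, 10)

∂φ/∂x = 0
∂φ/∂y = 0
∂φ/∂z = 10
∇φ = (0, 0, 10)
At (-1, 3, 1): (0, 0, 10).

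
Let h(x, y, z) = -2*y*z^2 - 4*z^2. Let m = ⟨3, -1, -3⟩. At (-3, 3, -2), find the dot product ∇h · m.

∂h/∂x = 0
∂h/∂y = -2*z^2
∂h/∂z = -4*y*z - 8*z
∇h at (-3, 3, -2) = (0, -8, 40)
∇h · m = (0)(3) + (-8)(-1) + (40)(-3) = -112

-112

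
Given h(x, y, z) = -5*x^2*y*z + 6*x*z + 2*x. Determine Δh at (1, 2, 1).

∂²h/∂x² = -10*y*z
∂²h/∂y² = 0
∂²h/∂z² = 0
∇²h = -10*y*z
At (1, 2, 1): -20.

-20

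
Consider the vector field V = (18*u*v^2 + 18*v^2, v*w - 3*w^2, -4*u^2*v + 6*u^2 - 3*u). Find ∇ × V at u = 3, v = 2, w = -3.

(-56, 15, -288)

(∇×V)₁ = ∂V₃/∂v − ∂V₂/∂w = -4*u^2 - v + 6*w
(∇×V)₂ = ∂V₁/∂w − ∂V₃/∂u = 8*u*v - 12*u + 3
(∇×V)₃ = ∂V₂/∂u − ∂V₁/∂v = -36*u*v - 36*v
∇×V = (-4*u^2 - v + 6*w, 8*u*v - 12*u + 3, -36*u*v - 36*v)
At (3, 2, -3): (-56, 15, -288).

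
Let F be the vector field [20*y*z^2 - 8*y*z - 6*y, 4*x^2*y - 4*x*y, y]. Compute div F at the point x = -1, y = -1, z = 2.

∂F₁/∂x = 0
∂F₂/∂y = 4*x^2 - 4*x
∂F₃/∂z = 0
∇·F = 4*x^2 - 4*x
At (-1, -1, 2): 8.

8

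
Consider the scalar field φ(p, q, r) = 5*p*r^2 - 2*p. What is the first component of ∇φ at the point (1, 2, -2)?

18

(∇φ)_1 = ∂φ/∂p = 5*r^2 - 2
At (1, 2, -2): 18.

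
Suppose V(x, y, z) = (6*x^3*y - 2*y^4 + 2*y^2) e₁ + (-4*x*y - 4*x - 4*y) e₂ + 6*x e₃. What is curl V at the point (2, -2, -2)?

(0, -6, -100)

(∇×V)₁ = ∂V₃/∂y − ∂V₂/∂z = 0
(∇×V)₂ = ∂V₁/∂z − ∂V₃/∂x = -6
(∇×V)₃ = ∂V₂/∂x − ∂V₁/∂y = -6*x^3 + 8*y^3 - 8*y - 4
∇×V = (0, -6, -6*x^3 + 8*y^3 - 8*y - 4)
At (2, -2, -2): (0, -6, -100).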